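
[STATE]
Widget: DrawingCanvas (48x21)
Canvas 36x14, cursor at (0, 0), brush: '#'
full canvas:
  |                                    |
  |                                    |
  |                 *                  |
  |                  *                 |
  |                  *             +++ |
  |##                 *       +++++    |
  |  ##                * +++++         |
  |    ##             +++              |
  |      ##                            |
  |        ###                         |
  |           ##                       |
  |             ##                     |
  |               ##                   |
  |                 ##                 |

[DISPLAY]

+                                               
                                                
                 *                              
                  *                             
                  *             +++             
##                 *       +++++                
  ##                * +++++                     
    ##             +++                          
      ##                                        
        ###                                     
           ##                                   
             ##                                 
               ##                               
                 ##                             
                                                
                                                
                                                
                                                
                                                
                                                
                                                


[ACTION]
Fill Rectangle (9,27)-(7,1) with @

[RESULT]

+                                               
                                                
                 *                              
                  *                             
                  *             +++             
##                 *       +++++                
  ##                * +++++                     
 @@@@@@@@@@@@@@@@@@@@@@@@@@@                    
 @@@@@@@@@@@@@@@@@@@@@@@@@@@                    
 @@@@@@@@@@@@@@@@@@@@@@@@@@@                    
           ##                                   
             ##                                 
               ##                               
                 ##                             
                                                
                                                
                                                
                                                
                                                
                                                
                                                


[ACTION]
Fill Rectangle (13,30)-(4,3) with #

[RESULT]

+                                               
                                                
                 *                              
                  *                             
   ############################ +++             
## ############################+                
  #############################                 
 @@############################                 
 @@############################                 
 @@############################                 
   ############################                 
   ############################                 
   ############################                 
   ############################                 
                                                
                                                
                                                
                                                
                                                
                                                
                                                


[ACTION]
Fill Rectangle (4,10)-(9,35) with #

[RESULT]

+                                               
                                                
                 *                              
                  *                             
   #################################            
## #################################            
  ##################################            
 @@#################################            
 @@#################################            
 @@#################################            
   ############################                 
   ############################                 
   ############################                 
   ############################                 
                                                
                                                
                                                
                                                
                                                
                                                
                                                


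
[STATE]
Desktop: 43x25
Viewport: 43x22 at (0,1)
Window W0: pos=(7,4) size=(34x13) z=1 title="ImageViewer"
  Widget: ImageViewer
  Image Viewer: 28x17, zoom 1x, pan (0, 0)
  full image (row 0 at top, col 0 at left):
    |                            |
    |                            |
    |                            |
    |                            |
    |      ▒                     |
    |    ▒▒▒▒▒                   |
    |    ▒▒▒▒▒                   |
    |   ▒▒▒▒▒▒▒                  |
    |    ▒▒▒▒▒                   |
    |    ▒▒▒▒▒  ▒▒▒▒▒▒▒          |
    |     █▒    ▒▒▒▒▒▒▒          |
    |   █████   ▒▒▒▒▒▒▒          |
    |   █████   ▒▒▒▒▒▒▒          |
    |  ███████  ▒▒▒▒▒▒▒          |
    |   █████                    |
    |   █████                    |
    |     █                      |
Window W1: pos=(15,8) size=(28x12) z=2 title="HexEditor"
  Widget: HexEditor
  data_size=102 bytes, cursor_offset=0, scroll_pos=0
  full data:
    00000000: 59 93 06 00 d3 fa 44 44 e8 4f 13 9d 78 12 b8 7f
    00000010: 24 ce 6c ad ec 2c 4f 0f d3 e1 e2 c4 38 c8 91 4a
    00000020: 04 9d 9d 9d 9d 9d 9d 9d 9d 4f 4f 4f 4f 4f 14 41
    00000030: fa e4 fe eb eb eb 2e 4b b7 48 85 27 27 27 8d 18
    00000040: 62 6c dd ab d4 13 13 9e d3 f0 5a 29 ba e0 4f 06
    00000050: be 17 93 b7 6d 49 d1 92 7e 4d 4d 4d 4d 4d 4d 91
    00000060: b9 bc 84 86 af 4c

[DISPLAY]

                                           
                                           
                                           
       ┏━━━━━━━━━━━━━━━━━━━━━━━━━━━━━━━━┓  
       ┃ ImageViewer                    ┃  
       ┠────────────────────────────────┨  
       ┃                                ┃  
       ┃       ┏━━━━━━━━━━━━━━━━━━━━━━━━━━┓
       ┃       ┃ HexEditor                ┃
       ┃       ┠──────────────────────────┨
       ┃      ▒┃00000000  59 93 06 00 d3 f┃
       ┃    ▒▒▒┃00000010  24 ce 6c ad ec 2┃
       ┃    ▒▒▒┃00000020  04 9d 9d 9d 9d 9┃
       ┃   ▒▒▒▒┃00000030  fa e4 fe eb eb e┃
       ┃    ▒▒▒┃00000040  62 6c dd ab d4 1┃
       ┗━━━━━━━┃00000050  be 17 93 b7 6d 4┃
               ┃00000060  b9 bc 84 86 af 4┃
               ┃                          ┃
               ┗━━━━━━━━━━━━━━━━━━━━━━━━━━┛
                                           
                                           
                                           


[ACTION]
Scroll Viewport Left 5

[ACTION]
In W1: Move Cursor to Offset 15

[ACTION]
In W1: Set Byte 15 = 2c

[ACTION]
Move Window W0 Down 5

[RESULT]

                                           
                                           
                                           
                                           
                                           
                                           
                                           
               ┏━━━━━━━━━━━━━━━━━━━━━━━━━━┓
       ┏━━━━━━━┃ HexEditor                ┃
       ┃ ImageV┠──────────────────────────┨
       ┠───────┃00000000  59 93 06 00 d3 f┃
       ┃       ┃00000010  24 ce 6c ad ec 2┃
       ┃       ┃00000020  04 9d 9d 9d 9d 9┃
       ┃       ┃00000030  fa e4 fe eb eb e┃
       ┃       ┃00000040  62 6c dd ab d4 1┃
       ┃      ▒┃00000050  be 17 93 b7 6d 4┃
       ┃    ▒▒▒┃00000060  b9 bc 84 86 af 4┃
       ┃    ▒▒▒┃                          ┃
       ┃   ▒▒▒▒┗━━━━━━━━━━━━━━━━━━━━━━━━━━┛
       ┃    ▒▒▒▒▒                       ┃  
       ┗━━━━━━━━━━━━━━━━━━━━━━━━━━━━━━━━┛  
                                           


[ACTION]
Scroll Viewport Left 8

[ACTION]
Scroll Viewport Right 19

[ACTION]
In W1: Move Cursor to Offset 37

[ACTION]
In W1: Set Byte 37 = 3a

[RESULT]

                                           
                                           
                                           
                                           
                                           
                                           
                                           
               ┏━━━━━━━━━━━━━━━━━━━━━━━━━━┓
       ┏━━━━━━━┃ HexEditor                ┃
       ┃ ImageV┠──────────────────────────┨
       ┠───────┃00000000  59 93 06 00 d3 f┃
       ┃       ┃00000010  24 ce 6c ad ec 2┃
       ┃       ┃00000020  04 9d 9d 9d 9d 3┃
       ┃       ┃00000030  fa e4 fe eb eb e┃
       ┃       ┃00000040  62 6c dd ab d4 1┃
       ┃      ▒┃00000050  be 17 93 b7 6d 4┃
       ┃    ▒▒▒┃00000060  b9 bc 84 86 af 4┃
       ┃    ▒▒▒┃                          ┃
       ┃   ▒▒▒▒┗━━━━━━━━━━━━━━━━━━━━━━━━━━┛
       ┃    ▒▒▒▒▒                       ┃  
       ┗━━━━━━━━━━━━━━━━━━━━━━━━━━━━━━━━┛  
                                           


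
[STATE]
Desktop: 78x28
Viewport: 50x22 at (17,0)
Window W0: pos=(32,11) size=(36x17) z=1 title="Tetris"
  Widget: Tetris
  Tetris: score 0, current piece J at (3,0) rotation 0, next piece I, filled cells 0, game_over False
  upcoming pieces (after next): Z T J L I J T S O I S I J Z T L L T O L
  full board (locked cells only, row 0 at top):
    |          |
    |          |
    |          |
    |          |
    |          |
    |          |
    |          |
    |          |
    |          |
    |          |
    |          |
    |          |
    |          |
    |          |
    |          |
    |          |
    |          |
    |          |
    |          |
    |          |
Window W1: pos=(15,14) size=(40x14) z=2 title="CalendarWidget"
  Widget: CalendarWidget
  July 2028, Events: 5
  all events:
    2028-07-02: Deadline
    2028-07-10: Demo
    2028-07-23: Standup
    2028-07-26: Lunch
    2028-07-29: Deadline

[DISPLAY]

                                                  
                                                  
                                                  
                                                  
                                                  
                                                  
                                                  
                                                  
                                                  
                                                  
                                                  
               ┏━━━━━━━━━━━━━━━━━━━━━━━━━━━━━━━━━━
               ┃ Tetris                           
               ┠──────────────────────────────────
━━━━━━━━━━━━━━━━━━━━━━━━━━━━━━━━━━━━━┓            
CalendarWidget                       ┃            
─────────────────────────────────────┨            
             July 2028               ┃            
o Tu We Th Fr Sa Su                  ┃            
               1  2*                 ┃            
3  4  5  6  7  8  9                  ┃            
0* 11 12 13 14 15 16                 ┃            


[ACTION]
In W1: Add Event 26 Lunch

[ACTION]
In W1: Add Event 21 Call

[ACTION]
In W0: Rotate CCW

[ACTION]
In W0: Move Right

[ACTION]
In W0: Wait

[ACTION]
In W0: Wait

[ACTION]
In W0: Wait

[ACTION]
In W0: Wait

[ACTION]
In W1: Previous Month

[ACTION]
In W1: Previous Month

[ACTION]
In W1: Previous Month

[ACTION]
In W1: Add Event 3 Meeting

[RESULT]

                                                  
                                                  
                                                  
                                                  
                                                  
                                                  
                                                  
                                                  
                                                  
                                                  
                                                  
               ┏━━━━━━━━━━━━━━━━━━━━━━━━━━━━━━━━━━
               ┃ Tetris                           
               ┠──────────────────────────────────
━━━━━━━━━━━━━━━━━━━━━━━━━━━━━━━━━━━━━┓            
CalendarWidget                       ┃            
─────────────────────────────────────┨            
             April 2028              ┃            
o Tu We Th Fr Sa Su                  ┃            
               1  2                  ┃            
3*  4  5  6  7  8  9                 ┃            
0 11 12 13 14 15 16                  ┃            


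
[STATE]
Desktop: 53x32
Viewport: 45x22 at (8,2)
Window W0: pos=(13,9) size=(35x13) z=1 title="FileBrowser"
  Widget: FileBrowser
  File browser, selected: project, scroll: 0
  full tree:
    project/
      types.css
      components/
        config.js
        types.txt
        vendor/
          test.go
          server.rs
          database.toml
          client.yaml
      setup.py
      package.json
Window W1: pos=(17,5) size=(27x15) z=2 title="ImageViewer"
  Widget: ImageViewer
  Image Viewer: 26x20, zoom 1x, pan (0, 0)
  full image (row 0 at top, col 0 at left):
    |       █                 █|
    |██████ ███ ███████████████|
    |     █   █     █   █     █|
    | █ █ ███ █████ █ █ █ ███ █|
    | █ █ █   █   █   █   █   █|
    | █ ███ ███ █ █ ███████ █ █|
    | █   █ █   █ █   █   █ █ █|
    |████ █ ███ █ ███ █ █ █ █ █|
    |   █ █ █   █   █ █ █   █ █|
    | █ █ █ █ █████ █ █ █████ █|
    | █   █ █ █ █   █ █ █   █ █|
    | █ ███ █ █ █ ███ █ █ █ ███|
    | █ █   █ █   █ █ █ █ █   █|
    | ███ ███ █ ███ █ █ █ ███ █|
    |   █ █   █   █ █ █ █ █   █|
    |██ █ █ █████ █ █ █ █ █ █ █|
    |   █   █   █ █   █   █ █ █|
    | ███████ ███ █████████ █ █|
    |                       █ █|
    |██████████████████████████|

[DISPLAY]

                                             
                                             
                                             
         ┏━━━━━━━━━━━━━━━━━━━━━━━━━┓         
         ┃ ImageViewer             ┃         
         ┠─────────────────────────┨         
         ┃       █                 ┃         
     ┏━━━┃██████ ███ ██████████████┃━━━┓     
     ┃ Fi┃     █   █     █   █     ┃   ┃     
     ┠───┃ █ █ ███ █████ █ █ █ ███ ┃───┨     
     ┃> [┃ █ █ █   █   █   █   █   ┃   ┃     
     ┃   ┃ █ ███ ███ █ █ ███████ █ ┃   ┃     
     ┃   ┃ █   █ █   █ █   █   █ █ ┃   ┃     
     ┃   ┃████ █ ███ █ ███ █ █ █ █ ┃   ┃     
     ┃   ┃   █ █ █   █   █ █ █   █ ┃   ┃     
     ┃   ┃ █ █ █ █ █████ █ █ █████ ┃   ┃     
     ┃   ┃ █   █ █ █ █   █ █ █   █ ┃   ┃     
     ┃   ┗━━━━━━━━━━━━━━━━━━━━━━━━━┛   ┃     
     ┃                                 ┃     
     ┗━━━━━━━━━━━━━━━━━━━━━━━━━━━━━━━━━┛     
                                             
                                             


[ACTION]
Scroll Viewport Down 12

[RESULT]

     ┃ Fi┃     █   █     █   █     ┃   ┃     
     ┠───┃ █ █ ███ █████ █ █ █ ███ ┃───┨     
     ┃> [┃ █ █ █   █   █   █   █   ┃   ┃     
     ┃   ┃ █ ███ ███ █ █ ███████ █ ┃   ┃     
     ┃   ┃ █   █ █   █ █   █   █ █ ┃   ┃     
     ┃   ┃████ █ ███ █ ███ █ █ █ █ ┃   ┃     
     ┃   ┃   █ █ █   █   █ █ █   █ ┃   ┃     
     ┃   ┃ █ █ █ █ █████ █ █ █████ ┃   ┃     
     ┃   ┃ █   █ █ █ █   █ █ █   █ ┃   ┃     
     ┃   ┗━━━━━━━━━━━━━━━━━━━━━━━━━┛   ┃     
     ┃                                 ┃     
     ┗━━━━━━━━━━━━━━━━━━━━━━━━━━━━━━━━━┛     
                                             
                                             
                                             
                                             
                                             
                                             
                                             
                                             
                                             
                                             


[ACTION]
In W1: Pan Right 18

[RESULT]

     ┃ Fi┃ █     █                 ┃   ┃     
     ┠───┃ █ ███ █                 ┃───┨     
     ┃> [┃   █   █                 ┃   ┃     
     ┃   ┃████ █ █                 ┃   ┃     
     ┃   ┃   █ █ █                 ┃   ┃     
     ┃   ┃ █ █ █ █                 ┃   ┃     
     ┃   ┃ █   █ █                 ┃   ┃     
     ┃   ┃ █████ █                 ┃   ┃     
     ┃   ┃ █   █ █                 ┃   ┃     
     ┃   ┗━━━━━━━━━━━━━━━━━━━━━━━━━┛   ┃     
     ┃                                 ┃     
     ┗━━━━━━━━━━━━━━━━━━━━━━━━━━━━━━━━━┛     
                                             
                                             
                                             
                                             
                                             
                                             
                                             
                                             
                                             
                                             


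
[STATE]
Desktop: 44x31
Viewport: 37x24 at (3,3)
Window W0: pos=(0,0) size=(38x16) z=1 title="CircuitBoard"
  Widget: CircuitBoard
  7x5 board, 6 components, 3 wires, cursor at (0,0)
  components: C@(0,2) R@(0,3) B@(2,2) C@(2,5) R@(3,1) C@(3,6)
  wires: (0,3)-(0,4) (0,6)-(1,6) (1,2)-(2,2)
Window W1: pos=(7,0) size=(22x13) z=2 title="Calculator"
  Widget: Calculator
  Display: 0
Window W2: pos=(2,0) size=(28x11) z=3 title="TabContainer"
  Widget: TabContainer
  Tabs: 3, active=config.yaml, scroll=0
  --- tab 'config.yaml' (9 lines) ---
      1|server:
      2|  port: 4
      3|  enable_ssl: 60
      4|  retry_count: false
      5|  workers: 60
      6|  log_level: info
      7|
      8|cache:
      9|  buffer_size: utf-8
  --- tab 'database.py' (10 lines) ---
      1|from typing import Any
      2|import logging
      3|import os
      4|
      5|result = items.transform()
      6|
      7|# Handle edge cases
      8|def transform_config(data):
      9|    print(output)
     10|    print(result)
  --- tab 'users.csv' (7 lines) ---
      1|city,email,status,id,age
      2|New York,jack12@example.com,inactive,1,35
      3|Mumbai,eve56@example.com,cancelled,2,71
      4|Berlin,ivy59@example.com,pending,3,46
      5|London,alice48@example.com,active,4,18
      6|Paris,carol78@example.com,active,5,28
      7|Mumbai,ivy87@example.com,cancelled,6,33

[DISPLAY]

[config.yaml]│ database.py┃       ┃  
──────────────────────────┃       ┃  
server:                   ┃       ┃  
  port: 4                 ┃       ┃  
  enable_ssl: 60          ┃       ┃  
  retry_count: false      ┃       ┃  
  workers: 60             ┃       ┃  
━━━━━━━━━━━━━━━━━━━━━━━━━━┛       ┃  
    ┃│ 0 │ . │ = │ + │   ┃        ┃  
    ┗━━━━━━━━━━━━━━━━━━━━┛        ┃  
rsor: (0,0)                       ┃  
                                  ┃  
━━━━━━━━━━━━━━━━━━━━━━━━━━━━━━━━━━┛  
                                     
                                     
                                     
                                     
                                     
                                     
                                     
                                     
                                     
                                     
                                     


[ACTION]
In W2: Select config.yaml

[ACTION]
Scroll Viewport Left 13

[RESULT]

┃ ┃[config.yaml]│ database.py┃       
┃0┃──────────────────────────┃       
┃ ┃server:                   ┃       
┃1┃  port: 4                 ┃       
┃ ┃  enable_ssl: 60          ┃       
┃2┃  retry_count: false      ┃       
┃ ┃  workers: 60             ┃       
┃3┗━━━━━━━━━━━━━━━━━━━━━━━━━━┛       
┃      ┃│ 0 │ . │ = │ + │   ┃        
┃4     ┗━━━━━━━━━━━━━━━━━━━━┛        
┃Cursor: (0,0)                       
┃                                    
┗━━━━━━━━━━━━━━━━━━━━━━━━━━━━━━━━━━━━
                                     
                                     
                                     
                                     
                                     
                                     
                                     
                                     
                                     
                                     
                                     


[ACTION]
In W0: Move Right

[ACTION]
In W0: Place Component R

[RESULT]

┃ ┃[config.yaml]│ database.py┃       
┃0┃──────────────────────────┃       
┃ ┃server:                   ┃       
┃1┃  port: 4                 ┃       
┃ ┃  enable_ssl: 60          ┃       
┃2┃  retry_count: false      ┃       
┃ ┃  workers: 60             ┃       
┃3┗━━━━━━━━━━━━━━━━━━━━━━━━━━┛       
┃      ┃│ 0 │ . │ = │ + │   ┃        
┃4     ┗━━━━━━━━━━━━━━━━━━━━┛        
┃Cursor: (0,1)                       
┃                                    
┗━━━━━━━━━━━━━━━━━━━━━━━━━━━━━━━━━━━━
                                     
                                     
                                     
                                     
                                     
                                     
                                     
                                     
                                     
                                     
                                     


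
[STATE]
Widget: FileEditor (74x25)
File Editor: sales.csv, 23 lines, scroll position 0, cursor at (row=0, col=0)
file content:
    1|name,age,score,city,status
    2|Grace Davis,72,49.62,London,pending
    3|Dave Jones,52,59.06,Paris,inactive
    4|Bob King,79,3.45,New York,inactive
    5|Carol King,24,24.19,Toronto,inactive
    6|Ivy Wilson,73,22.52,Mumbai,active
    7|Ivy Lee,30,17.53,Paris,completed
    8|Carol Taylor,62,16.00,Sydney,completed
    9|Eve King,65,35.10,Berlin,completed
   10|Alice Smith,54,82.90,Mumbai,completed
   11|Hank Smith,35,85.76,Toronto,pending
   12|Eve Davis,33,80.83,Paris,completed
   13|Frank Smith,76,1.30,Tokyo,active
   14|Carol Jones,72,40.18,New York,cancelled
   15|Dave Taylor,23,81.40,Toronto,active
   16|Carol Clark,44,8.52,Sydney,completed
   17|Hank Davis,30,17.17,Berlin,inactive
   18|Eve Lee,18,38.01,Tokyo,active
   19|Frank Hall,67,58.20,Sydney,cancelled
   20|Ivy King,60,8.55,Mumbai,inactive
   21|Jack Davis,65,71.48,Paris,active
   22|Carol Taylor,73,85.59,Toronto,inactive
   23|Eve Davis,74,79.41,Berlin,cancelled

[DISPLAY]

█ame,age,score,city,status                                               ▲
Grace Davis,72,49.62,London,pending                                      █
Dave Jones,52,59.06,Paris,inactive                                       ░
Bob King,79,3.45,New York,inactive                                       ░
Carol King,24,24.19,Toronto,inactive                                     ░
Ivy Wilson,73,22.52,Mumbai,active                                        ░
Ivy Lee,30,17.53,Paris,completed                                         ░
Carol Taylor,62,16.00,Sydney,completed                                   ░
Eve King,65,35.10,Berlin,completed                                       ░
Alice Smith,54,82.90,Mumbai,completed                                    ░
Hank Smith,35,85.76,Toronto,pending                                      ░
Eve Davis,33,80.83,Paris,completed                                       ░
Frank Smith,76,1.30,Tokyo,active                                         ░
Carol Jones,72,40.18,New York,cancelled                                  ░
Dave Taylor,23,81.40,Toronto,active                                      ░
Carol Clark,44,8.52,Sydney,completed                                     ░
Hank Davis,30,17.17,Berlin,inactive                                      ░
Eve Lee,18,38.01,Tokyo,active                                            ░
Frank Hall,67,58.20,Sydney,cancelled                                     ░
Ivy King,60,8.55,Mumbai,inactive                                         ░
Jack Davis,65,71.48,Paris,active                                         ░
Carol Taylor,73,85.59,Toronto,inactive                                   ░
Eve Davis,74,79.41,Berlin,cancelled                                      ░
                                                                         ░
                                                                         ▼


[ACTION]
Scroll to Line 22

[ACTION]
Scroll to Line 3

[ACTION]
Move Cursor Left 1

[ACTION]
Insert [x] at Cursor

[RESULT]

x█ame,age,score,city,status                                              ▲
Grace Davis,72,49.62,London,pending                                      █
Dave Jones,52,59.06,Paris,inactive                                       ░
Bob King,79,3.45,New York,inactive                                       ░
Carol King,24,24.19,Toronto,inactive                                     ░
Ivy Wilson,73,22.52,Mumbai,active                                        ░
Ivy Lee,30,17.53,Paris,completed                                         ░
Carol Taylor,62,16.00,Sydney,completed                                   ░
Eve King,65,35.10,Berlin,completed                                       ░
Alice Smith,54,82.90,Mumbai,completed                                    ░
Hank Smith,35,85.76,Toronto,pending                                      ░
Eve Davis,33,80.83,Paris,completed                                       ░
Frank Smith,76,1.30,Tokyo,active                                         ░
Carol Jones,72,40.18,New York,cancelled                                  ░
Dave Taylor,23,81.40,Toronto,active                                      ░
Carol Clark,44,8.52,Sydney,completed                                     ░
Hank Davis,30,17.17,Berlin,inactive                                      ░
Eve Lee,18,38.01,Tokyo,active                                            ░
Frank Hall,67,58.20,Sydney,cancelled                                     ░
Ivy King,60,8.55,Mumbai,inactive                                         ░
Jack Davis,65,71.48,Paris,active                                         ░
Carol Taylor,73,85.59,Toronto,inactive                                   ░
Eve Davis,74,79.41,Berlin,cancelled                                      ░
                                                                         ░
                                                                         ▼


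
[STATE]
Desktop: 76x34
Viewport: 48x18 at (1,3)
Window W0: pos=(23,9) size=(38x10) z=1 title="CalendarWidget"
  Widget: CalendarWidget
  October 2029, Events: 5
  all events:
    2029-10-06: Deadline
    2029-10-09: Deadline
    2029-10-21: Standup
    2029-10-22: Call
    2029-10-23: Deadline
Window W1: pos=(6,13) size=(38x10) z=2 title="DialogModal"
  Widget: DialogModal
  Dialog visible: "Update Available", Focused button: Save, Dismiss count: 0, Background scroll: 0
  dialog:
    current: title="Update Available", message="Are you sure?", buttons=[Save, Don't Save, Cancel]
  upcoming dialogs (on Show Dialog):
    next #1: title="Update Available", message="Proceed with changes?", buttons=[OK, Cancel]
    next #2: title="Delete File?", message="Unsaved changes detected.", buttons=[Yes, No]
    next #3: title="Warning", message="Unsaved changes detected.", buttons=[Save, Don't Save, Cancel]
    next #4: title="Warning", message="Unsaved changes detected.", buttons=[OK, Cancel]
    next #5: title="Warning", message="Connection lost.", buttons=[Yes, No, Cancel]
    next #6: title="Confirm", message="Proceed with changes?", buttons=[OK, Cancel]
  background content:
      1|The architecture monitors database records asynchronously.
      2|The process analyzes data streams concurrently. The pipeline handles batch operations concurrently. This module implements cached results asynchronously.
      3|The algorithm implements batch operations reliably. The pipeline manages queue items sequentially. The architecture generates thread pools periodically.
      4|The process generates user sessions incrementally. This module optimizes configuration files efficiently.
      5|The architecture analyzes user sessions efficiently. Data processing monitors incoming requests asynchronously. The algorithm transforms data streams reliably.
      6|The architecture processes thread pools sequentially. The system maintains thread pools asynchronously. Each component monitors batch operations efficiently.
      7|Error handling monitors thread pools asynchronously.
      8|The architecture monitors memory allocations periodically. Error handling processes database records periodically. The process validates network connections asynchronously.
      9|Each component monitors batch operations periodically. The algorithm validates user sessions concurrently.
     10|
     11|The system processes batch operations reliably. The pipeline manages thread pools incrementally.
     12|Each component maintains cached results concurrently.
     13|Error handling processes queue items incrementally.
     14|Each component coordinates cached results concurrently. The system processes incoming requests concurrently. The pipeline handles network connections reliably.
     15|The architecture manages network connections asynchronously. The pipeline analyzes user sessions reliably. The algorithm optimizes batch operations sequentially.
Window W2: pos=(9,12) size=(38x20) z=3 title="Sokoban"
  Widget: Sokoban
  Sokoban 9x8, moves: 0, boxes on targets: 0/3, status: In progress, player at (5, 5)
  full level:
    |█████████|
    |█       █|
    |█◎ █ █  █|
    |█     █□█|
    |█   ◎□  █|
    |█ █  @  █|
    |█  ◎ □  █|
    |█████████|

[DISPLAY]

                                                
                                                
                                                
                                                
                                                
                                                
                      ┏━━━━━━━━━━━━━━━━━━━━━━━━━
                      ┃ CalendarWidget          
                      ┠─────────────────────────
        ┏━━━━━━━━━━━━━━━━━━━━━━━━━━━━━━━━━━━━┓9 
     ┏━━┃ Sokoban                            ┃  
     ┃ D┠────────────────────────────────────┨  
     ┠──┃█████████                           ┃  
     ┃Th┃█       █                           ┃  
     ┃Th┃█◎ █ █  █                           ┃  
     ┃Th┃█     █□█                           ┃━━
     ┃Th┃█   ◎□  █                           ┃  
     ┃Th┃█ █  @  █                           ┃  


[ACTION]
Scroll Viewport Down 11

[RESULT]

     ┃ D┠────────────────────────────────────┨  
     ┠──┃█████████                           ┃  
     ┃Th┃█       █                           ┃  
     ┃Th┃█◎ █ █  █                           ┃  
     ┃Th┃█     █□█                           ┃━━
     ┃Th┃█   ◎□  █                           ┃  
     ┃Th┃█ █  @  █                           ┃  
     ┃Th┃█  ◎ □  █                           ┃  
     ┗━━┃█████████                           ┃  
        ┃Moves: 0  0/3                       ┃  
        ┃                                    ┃  
        ┃                                    ┃  
        ┃                                    ┃  
        ┃                                    ┃  
        ┃                                    ┃  
        ┃                                    ┃  
        ┃                                    ┃  
        ┗━━━━━━━━━━━━━━━━━━━━━━━━━━━━━━━━━━━━┛  


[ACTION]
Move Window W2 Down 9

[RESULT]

     ┃ D┏━━━━━━━━━━━━━━━━━━━━━━━━━━━━━━━━━━━━┓  
     ┠──┃ Sokoban                            ┃  
     ┃Th┠────────────────────────────────────┨  
     ┃Th┃█████████                           ┃  
     ┃Th┃█       █                           ┃━━
     ┃Th┃█◎ █ █  █                           ┃  
     ┃Th┃█     █□█                           ┃  
     ┃Th┃█   ◎□  █                           ┃  
     ┗━━┃█ █  @  █                           ┃  
        ┃█  ◎ □  █                           ┃  
        ┃█████████                           ┃  
        ┃Moves: 0  0/3                       ┃  
        ┃                                    ┃  
        ┃                                    ┃  
        ┃                                    ┃  
        ┃                                    ┃  
        ┃                                    ┃  
        ┃                                    ┃  


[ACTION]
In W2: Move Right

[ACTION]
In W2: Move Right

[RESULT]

     ┃ D┏━━━━━━━━━━━━━━━━━━━━━━━━━━━━━━━━━━━━┓  
     ┠──┃ Sokoban                            ┃  
     ┃Th┠────────────────────────────────────┨  
     ┃Th┃█████████                           ┃  
     ┃Th┃█       █                           ┃━━
     ┃Th┃█◎ █ █  █                           ┃  
     ┃Th┃█     █□█                           ┃  
     ┃Th┃█   ◎□  █                           ┃  
     ┗━━┃█ █    @█                           ┃  
        ┃█  ◎ □  █                           ┃  
        ┃█████████                           ┃  
        ┃Moves: 2  0/3                       ┃  
        ┃                                    ┃  
        ┃                                    ┃  
        ┃                                    ┃  
        ┃                                    ┃  
        ┃                                    ┃  
        ┃                                    ┃  


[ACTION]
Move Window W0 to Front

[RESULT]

     ┃ D┏━━━━━━━━━━━━━┃ 1  2  3  4  5  6*  7    
     ┠──┃ Sokoban     ┃ 8  9* 10 11 12 13 14    
     ┃Th┠─────────────┃15 16 17 18 19 20 21*    
     ┃Th┃█████████    ┃22* 23* 24 25 26 27 28   
     ┃Th┃█       █    ┗━━━━━━━━━━━━━━━━━━━━━━━━━
     ┃Th┃█◎ █ █  █                           ┃  
     ┃Th┃█     █□█                           ┃  
     ┃Th┃█   ◎□  █                           ┃  
     ┗━━┃█ █    @█                           ┃  
        ┃█  ◎ □  █                           ┃  
        ┃█████████                           ┃  
        ┃Moves: 2  0/3                       ┃  
        ┃                                    ┃  
        ┃                                    ┃  
        ┃                                    ┃  
        ┃                                    ┃  
        ┃                                    ┃  
        ┃                                    ┃  
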